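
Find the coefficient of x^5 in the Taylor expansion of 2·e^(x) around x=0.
Expand to order 5: 2·e^(x) = x^5/60 + x^4/12 + x^3/3 + x^2 + 2·x + 2 + O(x^6).
The coefficient of x^5 is 1/60.

Final answer: 1/60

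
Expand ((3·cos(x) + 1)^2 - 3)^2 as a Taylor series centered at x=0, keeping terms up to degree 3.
169 - 312·x^2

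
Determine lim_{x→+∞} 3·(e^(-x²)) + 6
Evaluate the dominant behaviour as x → +∞; each term tends to a finite value or vanishes.
Limit = 6.

Final answer: 6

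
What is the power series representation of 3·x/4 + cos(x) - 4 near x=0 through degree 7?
-x^6/720 + x^4/24 - x^2/2 + 3·x/4 - 3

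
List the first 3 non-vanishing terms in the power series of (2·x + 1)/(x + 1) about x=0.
-x^2 + x + 1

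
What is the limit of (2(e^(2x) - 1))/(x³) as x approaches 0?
Both numerator and denominator → 0 as x → 0; this is a 0/0 indeterminate form.
Expand each to leading order near x = 0: numerator ~ 4·x, denominator ~ x^3.
The limit of the ratio is ∞.

Final answer: ∞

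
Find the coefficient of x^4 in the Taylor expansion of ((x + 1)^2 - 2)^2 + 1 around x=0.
Expand to order 4: ((x + 1)^2 - 2)^2 + 1 = x^4 + 4·x^3 + 2·x^2 - 4·x + 2 + O(x^5).
The coefficient of x^4 is 1.

Final answer: 1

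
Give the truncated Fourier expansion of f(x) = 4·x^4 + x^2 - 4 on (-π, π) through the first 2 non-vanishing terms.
(188 - 32·π^2)·cos(x) - 4 + π^2/3 + 4·π^4/5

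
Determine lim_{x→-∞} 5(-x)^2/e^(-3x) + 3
The quotient is an ∞/∞ indeterminate form as x → -∞.
Compare growth rates of the dominant terms (exponentials ≫ polynomials ≫ logarithms), or apply L'Hôpital's rule; the quotient → 0.
Adding the constant: 0 + 3 = 3. Limit = 3.

Final answer: 3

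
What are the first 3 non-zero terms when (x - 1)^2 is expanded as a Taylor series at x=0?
x^2 - 2·x + 1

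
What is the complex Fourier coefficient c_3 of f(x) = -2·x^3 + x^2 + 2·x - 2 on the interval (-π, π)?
Compute the real Fourier coefficients first: a_3 = -4/9, b_3 = 20/9 - 4·π^2/3.
Then c_3 = (a_3 − i·b_3)/2 = -2/9 - 10·i/9 + 2·i·π^2/3.

Final answer: -2/9 - 10·i/9 + 2·i·π^2/3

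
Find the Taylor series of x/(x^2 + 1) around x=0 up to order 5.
x^5 - x^3 + x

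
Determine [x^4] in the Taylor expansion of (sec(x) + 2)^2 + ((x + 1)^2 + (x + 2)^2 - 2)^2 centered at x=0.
Expand to order 4: (sec(x) + 2)^2 + ((x + 1)^2 + (x + 2)^2 - 2)^2 = 11·x^4/2 + 24·x^3 + 51·x^2 + 36·x + 18 + O(x^5).
The coefficient of x^4 is 11/2.

Final answer: 11/2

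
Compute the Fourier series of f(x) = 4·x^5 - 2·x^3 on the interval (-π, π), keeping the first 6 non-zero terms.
(-164·π^2 + 8·π^4 + 984)·sin(x) + (-4·π^4 - 33 + 22·π^2)·sin(2·x) + (-196·π^2/27 + 392/81 + 8·π^4/3)·sin(3·x) + (-2·π^4 - 21/16 + 7·π^2/2)·sin(4·x) + (-52·π^2/25 + 312/625 + 8·π^4/5)·sin(5·x) + (-4·π^4/3 - 19/81 + 38·π^2/27)·sin(6·x)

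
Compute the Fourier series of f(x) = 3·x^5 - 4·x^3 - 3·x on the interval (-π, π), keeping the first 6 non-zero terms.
(-128·π^2 + 6·π^4 + 762)·sin(x) + (-3·π^4 - 51/2 + 19·π^2)·sin(2·x) + (-64·π^2/9 + 74/27 + 2·π^4)·sin(3·x) + (-3·π^4/2 + 3/64 + 31·π^2/8)·sin(4·x) + (-64·π^2/25 - 366/625 + 6·π^4/5)·sin(5·x) + (-π^4 + 37/54 + 17·π^2/9)·sin(6·x)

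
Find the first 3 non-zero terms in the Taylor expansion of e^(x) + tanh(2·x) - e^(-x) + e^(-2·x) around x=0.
2·x^2 + 2·x + 1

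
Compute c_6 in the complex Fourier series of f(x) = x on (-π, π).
Compute the real Fourier coefficients first: a_6 = 0, b_6 = -1/3.
Then c_6 = (a_6 − i·b_6)/2 = i/6.

Final answer: i/6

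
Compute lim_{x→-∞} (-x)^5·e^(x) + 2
The product is a 0·∞ indeterminate form at x → -∞.
Rewrite the product as (-x)^5 / e^(-x) (an ∞/∞ form) and apply L'Hôpital, or use the standard hierarchy e^(|x|) ≫ |(-x)^5| as x → -∞.
The indeterminate product → 0, so the limit = 2.

Final answer: 2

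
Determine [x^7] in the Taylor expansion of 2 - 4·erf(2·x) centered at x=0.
Expand to order 7: 2 - 4·erf(2·x) = 512·x^7/(21·√(π)) - 128·x^5/(5·√(π)) + 64·x^3/(3·√(π)) - 16·x/√(π) + 2 + O(x^8).
The coefficient of x^7 is 512/(21·√(π)).

Final answer: 512/(21·√(π))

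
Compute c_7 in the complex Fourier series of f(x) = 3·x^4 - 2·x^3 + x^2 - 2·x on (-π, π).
Compute the real Fourier coefficients first: a_7 = -24·π^2/49 - 52/2401, b_7 = -4·π^2/7 - 172/343.
Then c_7 = (a_7 − i·b_7)/2 = -12·π^2/49 - 26/2401 + 86·i/343 + 2·i·π^2/7.

Final answer: -12·π^2/49 - 26/2401 + 86·i/343 + 2·i·π^2/7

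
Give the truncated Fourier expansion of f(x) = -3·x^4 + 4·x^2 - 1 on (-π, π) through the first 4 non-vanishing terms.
(-160 + 24·π^2)·cos(x) + (13 - 6·π^2)·cos(2·x) + (-32/9 + 8·π^2/3)·cos(3·x) - 3·π^4/5 - 1 + 4·π^2/3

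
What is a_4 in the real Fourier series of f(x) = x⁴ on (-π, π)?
a_4 = (1/π) ∫_{-π}^{π} f(x)·cos(4x) dx.
Evaluate the integral (use parity and integration by parts as needed): a_4 = -3/16 + π^2/2.

Final answer: -3/16 + π^2/2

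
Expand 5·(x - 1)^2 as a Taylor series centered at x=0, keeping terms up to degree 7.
5·x^2 - 10·x + 5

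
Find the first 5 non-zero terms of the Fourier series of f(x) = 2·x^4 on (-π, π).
(96 - 16·π^2)·cos(x) + (-6 + 4·π^2)·cos(2·x) + (32/27 - 16·π^2/9)·cos(3·x) + (-3/8 + π^2)·cos(4·x) + 2·π^4/5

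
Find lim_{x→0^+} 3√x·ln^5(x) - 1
The product is a 0·∞ indeterminate form at x → 0⁺.
Rewrite the product as 3·ln^5(x) / x^(-1/2) and apply L'Hôpital, or use the standard hierarchy x^(-1/2) ≫ |ln x|^5 as x → 0⁺.
The indeterminate product → 0, so the limit = -1.

Final answer: -1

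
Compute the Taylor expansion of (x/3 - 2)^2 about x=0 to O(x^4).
x^2/9 - 4·x/3 + 4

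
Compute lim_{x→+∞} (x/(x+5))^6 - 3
As x → +∞: x/(x+5) = 1/(1 + 5/x) → 1, and the 6th power of a limit-1 base also → 1; with the additive constant, 1 - 3 = -2.
Limit = -2.

Final answer: -2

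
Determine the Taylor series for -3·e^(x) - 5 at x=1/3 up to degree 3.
-5 - 3·e^(1/3) - 3·e^(1/3)·(x - 1/3) - 3·e^(1/3)·(x - 1/3)^2/2 - e^(1/3)·(x - 1/3)^3/2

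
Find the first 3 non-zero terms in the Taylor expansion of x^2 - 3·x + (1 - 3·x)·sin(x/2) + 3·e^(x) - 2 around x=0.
x^2 + x/2 + 1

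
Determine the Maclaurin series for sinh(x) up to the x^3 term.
x^3/6 + x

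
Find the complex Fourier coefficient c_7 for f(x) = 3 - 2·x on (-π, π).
Compute the real Fourier coefficients first: a_7 = 0, b_7 = -4/7.
Then c_7 = (a_7 − i·b_7)/2 = 2·i/7.

Final answer: 2·i/7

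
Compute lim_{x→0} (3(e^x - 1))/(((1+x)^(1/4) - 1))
Both numerator and denominator → 0 as x → 0; this is a 0/0 indeterminate form.
Expand each to leading order near x = 0: numerator ~ 3·x, denominator ~ x/4.
The limit of the ratio is 12.

Final answer: 12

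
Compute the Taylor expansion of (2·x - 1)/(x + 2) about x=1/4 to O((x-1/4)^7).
-2/9 + 80·(x - 1/4)/81 - 320·(x - 1/4)^2/729 + 1280·(x - 1/4)^3/6561 - 5120·(x - 1/4)^4/59049 + 20480·(x - 1/4)^5/531441 - 81920·(x - 1/4)^6/4782969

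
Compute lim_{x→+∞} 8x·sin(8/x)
As x → +∞: let u = 8/x → 0⁺; then 8·x·sin(8/x) = 8·8·sin(u)/u → 8·8·1 = 64.
Limit = 64.

Final answer: 64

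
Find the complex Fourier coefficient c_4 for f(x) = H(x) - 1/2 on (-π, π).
Compute the real Fourier coefficients first: a_4 = 0, b_4 = 0.
Then c_4 = (a_4 − i·b_4)/2 = 0.

Final answer: 0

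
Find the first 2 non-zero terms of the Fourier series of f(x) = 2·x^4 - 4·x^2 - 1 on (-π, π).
(112 - 16·π^2)·cos(x) - 4·π^2/3 - 1 + 2·π^4/5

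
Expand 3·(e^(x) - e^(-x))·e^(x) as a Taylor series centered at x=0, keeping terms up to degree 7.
8·x^7/105 + 4·x^6/15 + 4·x^5/5 + 2·x^4 + 4·x^3 + 6·x^2 + 6·x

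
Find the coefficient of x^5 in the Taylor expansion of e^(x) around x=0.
Expand to order 5: e^(x) = x^5/120 + x^4/24 + x^3/6 + x^2/2 + x + 1 + O(x^6).
The coefficient of x^5 is 1/120.

Final answer: 1/120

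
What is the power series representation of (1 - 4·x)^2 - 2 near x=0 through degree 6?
16·x^2 - 8·x - 1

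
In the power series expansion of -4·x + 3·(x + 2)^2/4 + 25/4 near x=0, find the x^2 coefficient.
Expand to order 2: -4·x + 3·(x + 2)^2/4 + 25/4 = 3·x^2/4 - x + 37/4 + O(x^3).
The coefficient of x^2 is 3/4.

Final answer: 3/4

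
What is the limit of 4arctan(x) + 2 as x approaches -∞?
Evaluate the dominant behaviour as x → -∞; each term tends to a finite value or vanishes.
Limit = 2 - 2·π.

Final answer: 2 - 2·π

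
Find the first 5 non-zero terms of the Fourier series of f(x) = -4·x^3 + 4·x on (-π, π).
(56 - 8·π^2)·sin(x) + (-10 + 4·π^2)·sin(2·x) + (40/9 - 8·π^2/3)·sin(3·x) + (-11/4 + 2·π^2)·sin(4·x) + (248/125 - 8·π^2/5)·sin(5·x)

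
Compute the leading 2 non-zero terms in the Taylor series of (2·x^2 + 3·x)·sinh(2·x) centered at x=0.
4·x^3 + 6·x^2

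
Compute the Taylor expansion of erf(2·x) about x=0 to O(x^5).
-16·x^3/(3·√(π)) + 4·x/√(π)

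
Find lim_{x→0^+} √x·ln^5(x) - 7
The product is a 0·∞ indeterminate form at x → 0⁺.
Rewrite the product as ln^5(x) / x^(-1/2) and apply L'Hôpital, or use the standard hierarchy x^(-1/2) ≫ |ln x|^5 as x → 0⁺.
The indeterminate product → 0, so the limit = -7.

Final answer: -7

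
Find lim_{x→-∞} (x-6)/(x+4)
Evaluate the dominant behaviour as x → -∞; each term tends to a finite value or vanishes.
Limit = 1.

Final answer: 1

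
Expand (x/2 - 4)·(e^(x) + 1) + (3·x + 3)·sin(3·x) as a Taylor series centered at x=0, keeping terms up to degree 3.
-167·x^3/12 + 15·x^2/2 + 6·x - 8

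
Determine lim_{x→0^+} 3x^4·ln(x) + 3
The product is a 0·∞ indeterminate form at x → 0⁺.
Rewrite the product as 3·ln(x) / x^(-4) and apply L'Hôpital, or use the standard hierarchy x^(-4) ≫ |ln x| as x → 0⁺.
The indeterminate product → 0, so the limit = 3.

Final answer: 3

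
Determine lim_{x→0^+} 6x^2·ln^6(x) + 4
The product is a 0·∞ indeterminate form at x → 0⁺.
Rewrite the product as 6·ln^6(x) / x^(-2) and apply L'Hôpital, or use the standard hierarchy x^(-2) ≫ |ln x|^6 as x → 0⁺.
The indeterminate product → 0, so the limit = 4.

Final answer: 4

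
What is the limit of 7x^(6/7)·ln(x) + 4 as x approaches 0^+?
The product is a 0·∞ indeterminate form at x → 0⁺.
Rewrite the product as 7·ln(x) / x^(-6/7) and apply L'Hôpital, or use the standard hierarchy x^(-6/7) ≫ |ln x| as x → 0⁺.
The indeterminate product → 0, so the limit = 4.

Final answer: 4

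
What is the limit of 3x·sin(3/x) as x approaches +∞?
As x → +∞: let u = 3/x → 0⁺; then 3·x·sin(3/x) = 3·3·sin(u)/u → 3·3·1 = 9.
Limit = 9.

Final answer: 9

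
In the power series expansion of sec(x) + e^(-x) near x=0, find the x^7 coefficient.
Expand to order 7: sec(x) + e^(-x) = -x^7/5040 + 31·x^6/360 - x^5/120 + x^4/4 - x^3/6 + x^2 - x + 2 + O(x^8).
The coefficient of x^7 is -1/5040.

Final answer: -1/5040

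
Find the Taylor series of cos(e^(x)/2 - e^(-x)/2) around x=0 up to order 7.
x^6/240 - x^4/8 - x^2/2 + 1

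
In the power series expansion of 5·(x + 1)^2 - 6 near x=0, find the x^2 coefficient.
Expand to order 2: 5·(x + 1)^2 - 6 = 5·x^2 + 10·x - 1 + O(x^3).
The coefficient of x^2 is 5.

Final answer: 5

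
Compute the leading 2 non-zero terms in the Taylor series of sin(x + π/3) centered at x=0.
x/2 + √(3)/2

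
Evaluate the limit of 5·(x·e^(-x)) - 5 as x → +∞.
Evaluate the dominant behaviour as x → +∞; each term tends to a finite value or vanishes.
Limit = -5.

Final answer: -5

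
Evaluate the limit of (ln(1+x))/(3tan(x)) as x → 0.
Both numerator and denominator → 0 as x → 0; this is a 0/0 indeterminate form.
Expand each to leading order near x = 0: numerator ~ x, denominator ~ 3·x.
The limit of the ratio is 1/3.

Final answer: 1/3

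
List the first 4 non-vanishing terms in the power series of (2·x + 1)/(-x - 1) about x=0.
-x^3 + x^2 - x - 1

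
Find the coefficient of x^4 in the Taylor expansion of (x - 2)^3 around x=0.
Expand to order 4: (x - 2)^3 = x^3 - 6·x^2 + 12·x - 8 + O(x^5).
The coefficient of x^4 is 0.

Final answer: 0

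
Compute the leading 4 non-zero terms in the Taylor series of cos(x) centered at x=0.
-x^6/720 + x^4/24 - x^2/2 + 1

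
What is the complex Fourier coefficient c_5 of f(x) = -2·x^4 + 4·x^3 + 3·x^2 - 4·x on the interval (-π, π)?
Compute the real Fourier coefficients first: a_5 = -396/625 + 16·π^2/25, b_5 = -248/125 + 8·π^2/5.
Then c_5 = (a_5 − i·b_5)/2 = -198/625 + 8·π^2/25 - 4·i·π^2/5 + 124·i/125.

Final answer: -198/625 + 8·π^2/25 - 4·i·π^2/5 + 124·i/125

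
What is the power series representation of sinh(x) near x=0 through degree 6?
x^5/120 + x^3/6 + x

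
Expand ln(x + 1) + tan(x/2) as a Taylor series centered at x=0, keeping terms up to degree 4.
-x^4/4 + 3·x^3/8 - x^2/2 + 3·x/2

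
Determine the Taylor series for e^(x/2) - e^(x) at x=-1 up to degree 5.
(e - e^(1/2))·e^(-3/2) + (e - 2·e^(1/2))·e^(-3/2)·(x + 1)/2 + (e - 4·e^(1/2))·e^(-3/2)·(x + 1)^2/8 + (e - 8·e^(1/2))·e^(-3/2)·(x + 1)^3/48 + (e - 16·e^(1/2))·e^(-3/2)·(x + 1)^4/384 + (e - 32·e^(1/2))·e^(-3/2)·(x + 1)^5/3840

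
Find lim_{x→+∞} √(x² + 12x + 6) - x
This is an ∞ − ∞ indeterminate form.
Multiply and divide by the conjugate √(x²+12x + 6) + x; the x² terms cancel, leaving (12x + 6)/(√(x²+12x + 6)+x) → 12/2 = 6.
Limit = 6.

Final answer: 6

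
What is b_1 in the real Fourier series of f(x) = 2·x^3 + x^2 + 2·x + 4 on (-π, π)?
b_1 = (1/π) ∫_{-π}^{π} f(x)·sin(1x) dx.
Evaluate the integral (use parity and integration by parts as needed): b_1 = -20 + 4·π^2.

Final answer: -20 + 4·π^2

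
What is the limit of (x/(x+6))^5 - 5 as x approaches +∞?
As x → +∞: x/(x+6) = 1/(1 + 6/x) → 1, and the 5th power of a limit-1 base also → 1; with the additive constant, 1 - 5 = -4.
Limit = -4.

Final answer: -4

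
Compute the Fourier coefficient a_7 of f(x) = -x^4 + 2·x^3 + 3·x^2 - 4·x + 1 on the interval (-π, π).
a_7 = (1/π) ∫_{-π}^{π} f(x)·cos(7x) dx.
Evaluate the integral (use parity and integration by parts as needed): a_7 = -636/2401 + 8·π^2/49.

Final answer: -636/2401 + 8·π^2/49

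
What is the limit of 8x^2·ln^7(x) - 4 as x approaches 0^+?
The product is a 0·∞ indeterminate form at x → 0⁺.
Rewrite the product as 8·ln^7(x) / x^(-2) and apply L'Hôpital, or use the standard hierarchy x^(-2) ≫ |ln x|^7 as x → 0⁺.
The indeterminate product → 0, so the limit = -4.

Final answer: -4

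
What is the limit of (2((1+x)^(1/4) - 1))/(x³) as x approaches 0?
Both numerator and denominator → 0 as x → 0; this is a 0/0 indeterminate form.
Expand each to leading order near x = 0: numerator ~ x/2, denominator ~ x^3.
The limit of the ratio is ∞.

Final answer: ∞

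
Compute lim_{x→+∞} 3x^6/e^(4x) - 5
The quotient is an ∞/∞ indeterminate form as x → +∞.
The exponential denominator e^(4x) dominates the polynomial numerator (e^x ≫ x^6 as x → ∞), so the quotient → 0.
Adding the constant: 0 - 5 = -5. Limit = -5.

Final answer: -5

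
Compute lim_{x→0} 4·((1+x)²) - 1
Direct substitution at x = 0 gives 3.

Final answer: 3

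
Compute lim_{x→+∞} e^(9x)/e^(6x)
This is an ∞/∞ indeterminate form as x → +∞.
Rewrite e^(9x)/e^(6x) = e^((9−6)x) = e^(3x); the exponent coefficient is 3 > 0 so e^(3x) → ∞.
Limit = ∞.

Final answer: ∞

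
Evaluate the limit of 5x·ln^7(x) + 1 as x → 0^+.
The product is a 0·∞ indeterminate form at x → 0⁺.
Rewrite the product as 5·ln^7(x) / x^(-1) and apply L'Hôpital, or use the standard hierarchy x^(-1) ≫ |ln x|^7 as x → 0⁺.
The indeterminate product → 0, so the limit = 1.

Final answer: 1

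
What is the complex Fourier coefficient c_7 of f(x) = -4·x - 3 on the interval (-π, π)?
Compute the real Fourier coefficients first: a_7 = 0, b_7 = -8/7.
Then c_7 = (a_7 − i·b_7)/2 = 4·i/7.

Final answer: 4·i/7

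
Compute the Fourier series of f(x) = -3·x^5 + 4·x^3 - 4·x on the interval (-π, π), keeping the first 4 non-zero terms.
(-776 - 6·π^4 + 128·π^2)·sin(x) + (-19·π^2 + 65/2 + 3·π^4)·sin(2·x) + (-2·π^4 - 200/27 + 64·π^2/9)·sin(3·x) + (-31·π^2/8 + 221/64 + 3·π^4/2)·sin(4·x)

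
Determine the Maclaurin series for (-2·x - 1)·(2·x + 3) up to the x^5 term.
-4·x^2 - 8·x - 3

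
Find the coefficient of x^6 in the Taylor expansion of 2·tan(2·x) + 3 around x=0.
Expand to order 6: 2·tan(2·x) + 3 = 128·x^5/15 + 16·x^3/3 + 4·x + 3 + O(x^7).
The coefficient of x^6 is 0.

Final answer: 0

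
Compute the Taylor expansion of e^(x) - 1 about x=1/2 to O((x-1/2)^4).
-1 + e^(1/2) + e^(1/2)·(x - 1/2) + e^(1/2)·(x - 1/2)^2/2 + e^(1/2)·(x - 1/2)^3/6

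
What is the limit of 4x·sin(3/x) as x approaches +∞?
As x → +∞: let u = 3/x → 0⁺; then 4·x·sin(3/x) = 4·3·sin(u)/u → 4·3·1 = 12.
Limit = 12.

Final answer: 12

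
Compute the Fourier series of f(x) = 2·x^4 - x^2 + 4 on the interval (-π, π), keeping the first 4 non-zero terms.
(100 - 16·π^2)·cos(x) + (-7 + 4·π^2)·cos(2·x) + (44/27 - 16·π^2/9)·cos(3·x) - π^2/3 + 4 + 2·π^4/5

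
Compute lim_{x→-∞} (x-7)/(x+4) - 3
Evaluate the dominant behaviour as x → -∞; each term tends to a finite value or vanishes.
Limit = -2.

Final answer: -2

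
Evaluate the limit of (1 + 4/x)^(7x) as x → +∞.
As x → +∞: write (1 + 4/x)^(7x) = ((1 + 4/x)^x)^7 → (e^4)^7 = e^28.
Limit = e^(28).

Final answer: e^(28)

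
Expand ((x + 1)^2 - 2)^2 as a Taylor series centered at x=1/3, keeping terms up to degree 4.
4/81 - 32·(x - 1/3)/27 + 20·(x - 1/3)^2/3 + 16·(x - 1/3)^3/3 + (x - 1/3)^4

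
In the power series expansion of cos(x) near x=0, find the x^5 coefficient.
Expand to order 5: cos(x) = x^4/24 - x^2/2 + 1 + O(x^6).
The coefficient of x^5 is 0.

Final answer: 0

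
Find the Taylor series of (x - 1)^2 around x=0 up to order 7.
x^2 - 2·x + 1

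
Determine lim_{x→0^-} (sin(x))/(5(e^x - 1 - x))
Both numerator and denominator → 0 as x → 0^-; this is a 0/0 indeterminate form.
Expand each to leading order near x = 0: numerator ~ x, denominator ~ 5·x^2/2.
The limit of the ratio is -∞.

Final answer: -∞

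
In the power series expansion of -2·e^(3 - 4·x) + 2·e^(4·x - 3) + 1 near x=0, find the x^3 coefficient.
Expand to order 3: -2·e^(3 - 4·x) + 2·e^(4·x - 3) + 1 = x^3·(64·e^(-3)/3 + 64·e^(3)/3) + x^2·(-16·e^(3) + 16·e^(-3)) + x·(8·e^(-3) + 8·e^(3)) - 2·e^(3) + 2·e^(-3) + 1 + O(x^4).
The coefficient of x^3 is 64·e^(-3)/3 + 64·e^(3)/3.

Final answer: 64·e^(-3)/3 + 64·e^(3)/3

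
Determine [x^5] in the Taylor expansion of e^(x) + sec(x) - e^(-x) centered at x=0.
Expand to order 5: e^(x) + sec(x) - e^(-x) = x^5/60 + 5·x^4/24 + x^3/3 + x^2/2 + 2·x + 1 + O(x^6).
The coefficient of x^5 is 1/60.

Final answer: 1/60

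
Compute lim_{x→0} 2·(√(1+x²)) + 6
Direct substitution at x = 0 gives 8.

Final answer: 8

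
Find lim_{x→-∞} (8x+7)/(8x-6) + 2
Evaluate the dominant behaviour as x → -∞; each term tends to a finite value or vanishes.
Limit = 3.

Final answer: 3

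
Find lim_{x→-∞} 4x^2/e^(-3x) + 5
The quotient is an ∞/∞ indeterminate form as x → -∞.
Compare growth rates of the dominant terms (exponentials ≫ polynomials ≫ logarithms), or apply L'Hôpital's rule; the quotient → 0.
Adding the constant: 0 + 5 = 5. Limit = 5.

Final answer: 5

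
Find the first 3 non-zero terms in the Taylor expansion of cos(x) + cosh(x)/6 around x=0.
7·x^4/144 - 5·x^2/12 + 7/6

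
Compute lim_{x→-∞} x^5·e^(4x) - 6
The product is a 0·∞ indeterminate form at x → -∞.
Rewrite the product as x^5 / e^(-4x) (an ∞/∞ form) and apply L'Hôpital, or use the standard hierarchy e^(4|x|) ≫ |x^5| as x → -∞.
The indeterminate product → 0, so the limit = -6.

Final answer: -6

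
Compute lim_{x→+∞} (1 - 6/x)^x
As x → +∞: this is the defining limit (1 - 6/x)^x → e^(-6).
Limit = e^(-6).

Final answer: e^(-6)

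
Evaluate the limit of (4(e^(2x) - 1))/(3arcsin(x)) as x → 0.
Both numerator and denominator → 0 as x → 0; this is a 0/0 indeterminate form.
Expand each to leading order near x = 0: numerator ~ 8·x, denominator ~ 3·x.
The limit of the ratio is 8/3.

Final answer: 8/3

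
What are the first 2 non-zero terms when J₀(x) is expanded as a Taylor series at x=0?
1 - x^2/4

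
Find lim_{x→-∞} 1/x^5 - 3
Evaluate the dominant behaviour as x → -∞; each term tends to a finite value or vanishes.
Limit = -3.

Final answer: -3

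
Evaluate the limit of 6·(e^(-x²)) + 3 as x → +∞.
Evaluate the dominant behaviour as x → +∞; each term tends to a finite value or vanishes.
Limit = 3.

Final answer: 3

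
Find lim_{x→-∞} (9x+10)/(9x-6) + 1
Evaluate the dominant behaviour as x → -∞; each term tends to a finite value or vanishes.
Limit = 2.

Final answer: 2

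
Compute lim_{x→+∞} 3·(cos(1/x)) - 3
Evaluate the dominant behaviour as x → +∞; each term tends to a finite value or vanishes.
Limit = 0.

Final answer: 0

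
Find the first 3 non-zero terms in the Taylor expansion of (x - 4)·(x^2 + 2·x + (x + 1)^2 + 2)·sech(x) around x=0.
2·x^2 - 13·x - 12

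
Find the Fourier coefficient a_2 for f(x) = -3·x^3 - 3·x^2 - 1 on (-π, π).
a_2 = (1/π) ∫_{-π}^{π} f(x)·cos(2x) dx.
Evaluate the integral (use parity and integration by parts as needed): a_2 = -3.

Final answer: -3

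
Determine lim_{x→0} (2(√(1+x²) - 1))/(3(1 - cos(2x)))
Both numerator and denominator → 0 as x → 0; this is a 0/0 indeterminate form.
Expand each to leading order near x = 0: numerator ~ x^2, denominator ~ 6·x^2.
The limit of the ratio is 1/6.

Final answer: 1/6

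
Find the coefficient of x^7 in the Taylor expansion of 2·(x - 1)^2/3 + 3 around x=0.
Expand to order 7: 2·(x - 1)^2/3 + 3 = 2·x^2/3 - 4·x/3 + 11/3 + O(x^8).
The coefficient of x^7 is 0.

Final answer: 0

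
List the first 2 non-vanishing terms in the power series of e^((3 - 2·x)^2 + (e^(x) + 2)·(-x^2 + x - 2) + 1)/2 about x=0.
-11·x·e^(4)/2 + e^(4)/2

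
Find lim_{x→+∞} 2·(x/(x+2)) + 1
Evaluate the dominant behaviour as x → +∞; each term tends to a finite value or vanishes.
Limit = 3.

Final answer: 3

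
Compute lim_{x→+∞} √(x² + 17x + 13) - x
This is an ∞ − ∞ indeterminate form.
Multiply and divide by the conjugate √(x²+17x + 13) + x; the x² terms cancel, leaving (17x + 13)/(√(x²+17x + 13)+x) → 17/2.
Limit = 17/2.

Final answer: 17/2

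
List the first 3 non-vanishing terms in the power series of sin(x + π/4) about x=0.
-√(2)·x^2/4 + √(2)·x/2 + √(2)/2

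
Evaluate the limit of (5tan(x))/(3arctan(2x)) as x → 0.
Both numerator and denominator → 0 as x → 0; this is a 0/0 indeterminate form.
Expand each to leading order near x = 0: numerator ~ 5·x, denominator ~ 6·x.
The limit of the ratio is 5/6.

Final answer: 5/6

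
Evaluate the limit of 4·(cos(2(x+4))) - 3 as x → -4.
Direct substitution at x = -4 gives 1.

Final answer: 1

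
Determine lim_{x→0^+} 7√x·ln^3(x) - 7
The product is a 0·∞ indeterminate form at x → 0⁺.
Rewrite the product as 7·ln^3(x) / x^(-1/2) and apply L'Hôpital, or use the standard hierarchy x^(-1/2) ≫ |ln x|^3 as x → 0⁺.
The indeterminate product → 0, so the limit = -7.

Final answer: -7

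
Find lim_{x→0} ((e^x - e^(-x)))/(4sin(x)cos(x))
Both numerator and denominator → 0 as x → 0; this is a 0/0 indeterminate form.
Expand each to leading order near x = 0: numerator ~ 2·x, denominator ~ 4·x.
The limit of the ratio is 1/2.

Final answer: 1/2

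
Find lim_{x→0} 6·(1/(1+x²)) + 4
Direct substitution at x = 0 gives 10.

Final answer: 10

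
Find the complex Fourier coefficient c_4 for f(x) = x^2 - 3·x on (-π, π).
Compute the real Fourier coefficients first: a_4 = 1/4, b_4 = 3/2.
Then c_4 = (a_4 − i·b_4)/2 = 1/8 - 3·i/4.

Final answer: 1/8 - 3·i/4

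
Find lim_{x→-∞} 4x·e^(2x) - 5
The product is a 0·∞ indeterminate form at x → -∞.
Rewrite the product as 4x / e^(-2x) (an ∞/∞ form) and apply L'Hôpital, or use the standard hierarchy e^(2|x|) ≫ |x| as x → -∞.
The indeterminate product → 0, so the limit = -5.

Final answer: -5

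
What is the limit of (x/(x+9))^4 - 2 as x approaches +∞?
As x → +∞: x/(x+9) = 1/(1 + 9/x) → 1, and the 4th power of a limit-1 base also → 1; with the additive constant, 1 - 2 = -1.
Limit = -1.

Final answer: -1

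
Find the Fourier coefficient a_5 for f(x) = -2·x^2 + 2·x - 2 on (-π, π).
a_5 = (1/π) ∫_{-π}^{π} f(x)·cos(5x) dx.
Evaluate the integral (use parity and integration by parts as needed): a_5 = 8/25.

Final answer: 8/25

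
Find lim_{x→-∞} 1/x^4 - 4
Evaluate the dominant behaviour as x → -∞; each term tends to a finite value or vanishes.
Limit = -4.

Final answer: -4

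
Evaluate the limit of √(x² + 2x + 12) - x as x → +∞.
This is an ∞ − ∞ indeterminate form.
Multiply and divide by the conjugate √(x²+2x + 12) + x; the x² terms cancel, leaving (2x + 12)/(√(x²+2x + 12)+x) → 2/2 = 1.
Limit = 1.

Final answer: 1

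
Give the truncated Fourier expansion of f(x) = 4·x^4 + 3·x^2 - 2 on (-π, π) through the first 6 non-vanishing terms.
(180 - 32·π^2)·cos(x) + (-9 + 8·π^2)·cos(2·x) + (28/27 - 32·π^2/9)·cos(3·x) + 2·π^2·cos(4·x) + (-32·π^2/25 - 108/625)·cos(5·x) - 2 + π^2 + 4·π^4/5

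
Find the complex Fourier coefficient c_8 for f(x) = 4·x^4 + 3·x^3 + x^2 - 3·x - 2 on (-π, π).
Compute the real Fourier coefficients first: a_8 = 1/64 + π^2/2, b_8 = 105/128 - 3·π^2/4.
Then c_8 = (a_8 − i·b_8)/2 = 1/128 + π^2/4 - 105·i/256 + 3·i·π^2/8.

Final answer: 1/128 + π^2/4 - 105·i/256 + 3·i·π^2/8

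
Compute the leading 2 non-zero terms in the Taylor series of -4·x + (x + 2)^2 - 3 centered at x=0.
x^2 + 1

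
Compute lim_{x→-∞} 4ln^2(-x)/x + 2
The quotient is an ∞/∞ indeterminate form as x → -∞.
Compare growth rates of the dominant terms (exponentials ≫ polynomials ≫ logarithms), or apply L'Hôpital's rule; the quotient → 0.
Adding the constant: 0 + 2 = 2. Limit = 2.

Final answer: 2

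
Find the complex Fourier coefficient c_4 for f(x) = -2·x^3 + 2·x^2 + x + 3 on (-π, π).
Compute the real Fourier coefficients first: a_4 = 1/2, b_4 = -7/8 + π^2.
Then c_4 = (a_4 − i·b_4)/2 = 1/4 - i·π^2/2 + 7·i/16.

Final answer: 1/4 - i·π^2/2 + 7·i/16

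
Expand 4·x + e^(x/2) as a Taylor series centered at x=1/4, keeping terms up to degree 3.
1 + e^(1/8) + (e^(1/8)/2 + 4)·(x - 1/4) + e^(1/8)·(x - 1/4)^2/8 + e^(1/8)·(x - 1/4)^3/48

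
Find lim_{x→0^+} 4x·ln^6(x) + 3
The product is a 0·∞ indeterminate form at x → 0⁺.
Rewrite the product as 4·ln^6(x) / x^(-1) and apply L'Hôpital, or use the standard hierarchy x^(-1) ≫ |ln x|^6 as x → 0⁺.
The indeterminate product → 0, so the limit = 3.

Final answer: 3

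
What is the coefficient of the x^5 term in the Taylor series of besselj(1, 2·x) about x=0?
Expand to order 5: besselj(1, 2·x) = x^5/12 - x^3/2 + x + O(x^6).
The coefficient of x^5 is 1/12.

Final answer: 1/12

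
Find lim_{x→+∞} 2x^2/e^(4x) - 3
The quotient is an ∞/∞ indeterminate form as x → +∞.
The exponential denominator e^(4x) dominates the polynomial numerator (e^x ≫ x^2 as x → ∞), so the quotient → 0.
Adding the constant: 0 - 3 = -3. Limit = -3.

Final answer: -3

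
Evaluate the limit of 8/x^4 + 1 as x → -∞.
Evaluate the dominant behaviour as x → -∞; each term tends to a finite value or vanishes.
Limit = 1.

Final answer: 1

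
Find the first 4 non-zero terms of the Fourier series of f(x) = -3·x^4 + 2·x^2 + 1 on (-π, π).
(-152 + 24·π^2)·cos(x) + (11 - 6·π^2)·cos(2·x) + (-8/3 + 8·π^2/3)·cos(3·x) - 3·π^4/5 + 1 + 2·π^2/3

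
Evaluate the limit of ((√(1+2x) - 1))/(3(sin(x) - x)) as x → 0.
Both numerator and denominator → 0 as x → 0; this is a 0/0 indeterminate form.
Expand each to leading order near x = 0: numerator ~ x, denominator ~ -x^3/2.
The limit of the ratio is -∞.

Final answer: -∞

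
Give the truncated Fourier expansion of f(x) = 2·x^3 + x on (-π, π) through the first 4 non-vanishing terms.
(-22 + 4·π^2)·sin(x) + (2 - 2·π^2)·sin(2·x) + (-2/9 + 4·π^2/3)·sin(3·x) + (-π^2 - 1/8)·sin(4·x)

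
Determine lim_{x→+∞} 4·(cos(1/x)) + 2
Evaluate the dominant behaviour as x → +∞; each term tends to a finite value or vanishes.
Limit = 6.

Final answer: 6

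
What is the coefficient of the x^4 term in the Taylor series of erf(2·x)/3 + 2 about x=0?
Expand to order 4: erf(2·x)/3 + 2 = -16·x^3/(9·√(π)) + 4·x/(3·√(π)) + 2 + O(x^5).
The coefficient of x^4 is 0.

Final answer: 0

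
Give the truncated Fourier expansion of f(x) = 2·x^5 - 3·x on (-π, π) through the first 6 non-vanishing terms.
(-80·π^2 + 4·π^4 + 474)·sin(x) + (-2·π^4 - 12 + 10·π^2)·sin(2·x) + (-80·π^2/27 - 2/81 + 4·π^4/3)·sin(3·x) + (-π^4 + 33/32 + 5·π^2/4)·sin(4·x) + (-16·π^2/25 - 654/625 + 4·π^4/5)·sin(5·x) + (-2·π^4/3 + 76/81 + 10·π^2/27)·sin(6·x)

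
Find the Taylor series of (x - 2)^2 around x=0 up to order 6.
x^2 - 4·x + 4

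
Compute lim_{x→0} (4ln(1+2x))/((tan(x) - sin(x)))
Both numerator and denominator → 0 as x → 0; this is a 0/0 indeterminate form.
Expand each to leading order near x = 0: numerator ~ 8·x, denominator ~ x^3/2.
The limit of the ratio is ∞.

Final answer: ∞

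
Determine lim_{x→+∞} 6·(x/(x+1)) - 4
Evaluate the dominant behaviour as x → +∞; each term tends to a finite value or vanishes.
Limit = 2.

Final answer: 2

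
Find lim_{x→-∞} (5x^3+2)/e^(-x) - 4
The quotient is an ∞/∞ indeterminate form as x → -∞.
Compare growth rates of the dominant terms (exponentials ≫ polynomials ≫ logarithms), or apply L'Hôpital's rule; the quotient → 0.
Adding the constant: 0 - 4 = -4. Limit = -4.

Final answer: -4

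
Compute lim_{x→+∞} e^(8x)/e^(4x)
This is an ∞/∞ indeterminate form as x → +∞.
Rewrite e^(8x)/e^(4x) = e^((8−4)x) = e^(4x); the exponent coefficient is 4 > 0 so e^(4x) → ∞.
Limit = ∞.

Final answer: ∞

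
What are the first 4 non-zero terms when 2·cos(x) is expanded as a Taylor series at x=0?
-x^6/360 + x^4/12 - x^2 + 2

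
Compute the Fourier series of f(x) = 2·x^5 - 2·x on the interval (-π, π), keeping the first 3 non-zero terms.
(-80·π^2 + 4·π^4 + 476)·sin(x) + (-2·π^4 - 13 + 10·π^2)·sin(2·x) + (-80·π^2/27 + 52/81 + 4·π^4/3)·sin(3·x)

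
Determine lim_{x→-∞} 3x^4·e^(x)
This is a 0·∞ indeterminate form at x → -∞.
Rewrite the product as 3x^4 / e^(-x) (an ∞/∞ form) and apply L'Hôpital, or use the standard hierarchy e^(|x|) ≫ |x^4| as x → -∞.
The indeterminate product → 0, so the limit = 0.

Final answer: 0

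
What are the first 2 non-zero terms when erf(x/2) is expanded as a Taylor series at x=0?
-x^3/(12·√(π)) + x/√(π)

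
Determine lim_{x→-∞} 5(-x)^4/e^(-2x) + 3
The quotient is an ∞/∞ indeterminate form as x → -∞.
Compare growth rates of the dominant terms (exponentials ≫ polynomials ≫ logarithms), or apply L'Hôpital's rule; the quotient → 0.
Adding the constant: 0 + 3 = 3. Limit = 3.

Final answer: 3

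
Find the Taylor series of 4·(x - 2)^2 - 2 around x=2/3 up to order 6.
46/9 - 32·(x - 2/3)/3 + 4·(x - 2/3)^2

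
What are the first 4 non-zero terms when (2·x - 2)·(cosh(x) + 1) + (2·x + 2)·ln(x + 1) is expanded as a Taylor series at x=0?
x^4/12 + 2·x^3/3 + 6·x - 4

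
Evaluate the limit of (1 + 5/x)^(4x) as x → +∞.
As x → +∞: write (1 + 5/x)^(4x) = ((1 + 5/x)^x)^4 → (e^5)^4 = e^20.
Limit = e^(20).

Final answer: e^(20)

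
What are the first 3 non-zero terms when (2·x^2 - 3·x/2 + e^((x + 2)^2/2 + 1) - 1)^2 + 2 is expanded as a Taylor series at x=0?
x^2·(-1 + e^(3))^2·(4/(-1 + e^(3)) + (-3/(2·(-1 + e^(3))) + 2·e^(3)/(-1 + e^(3)))^2 + 5·e^(3)/(-1 + e^(3))) + x·(-1 + e^(3))^2·(-3/(-1 + e^(3)) + 4·e^(3)/(-1 + e^(3))) + 2 + (-1 + e^(3))^2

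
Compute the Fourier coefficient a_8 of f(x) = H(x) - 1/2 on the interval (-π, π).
a_8 = (1/π) ∫_{-π}^{π} f(x)·cos(8x) dx.
Evaluate the integral (use parity and integration by parts as needed): a_8 = 0.

Final answer: 0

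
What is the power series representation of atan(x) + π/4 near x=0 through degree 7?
-x^7/7 + x^5/5 - x^3/3 + x + π/4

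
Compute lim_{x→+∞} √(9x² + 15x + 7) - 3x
As x → +∞: multiply by the conjugate to get (15x+7)/(√(9x²+15x+7)+3x); the denominator ~ 6x, so the limit is 15/6 = 5/2.
Limit = 5/2.

Final answer: 5/2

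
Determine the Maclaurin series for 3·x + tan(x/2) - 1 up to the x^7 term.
17·x^7/40320 + x^5/240 + x^3/24 + 7·x/2 - 1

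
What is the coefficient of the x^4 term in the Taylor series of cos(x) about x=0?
Expand to order 4: cos(x) = x^4/24 - x^2/2 + 1 + O(x^5).
The coefficient of x^4 is 1/24.

Final answer: 1/24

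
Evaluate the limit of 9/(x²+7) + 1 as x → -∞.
Evaluate the dominant behaviour as x → -∞; each term tends to a finite value or vanishes.
Limit = 1.

Final answer: 1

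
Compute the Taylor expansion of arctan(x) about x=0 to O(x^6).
x^5/5 - x^3/3 + x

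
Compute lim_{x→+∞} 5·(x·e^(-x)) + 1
Evaluate the dominant behaviour as x → +∞; each term tends to a finite value or vanishes.
Limit = 1.

Final answer: 1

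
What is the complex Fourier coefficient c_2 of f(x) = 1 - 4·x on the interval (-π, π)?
Compute the real Fourier coefficients first: a_2 = 0, b_2 = 4.
Then c_2 = (a_2 − i·b_2)/2 = -2·i.

Final answer: -2·i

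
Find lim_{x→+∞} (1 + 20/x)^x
As x → +∞: this is the defining limit (1 + 20/x)^x → e^20.
Limit = e^(20).

Final answer: e^(20)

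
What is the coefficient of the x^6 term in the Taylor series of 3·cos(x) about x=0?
Expand to order 6: 3·cos(x) = -x^6/240 + x^4/8 - 3·x^2/2 + 3 + O(x^7).
The coefficient of x^6 is -1/240.

Final answer: -1/240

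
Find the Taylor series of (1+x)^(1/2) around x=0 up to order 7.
33·x^7/2048 - 21·x^6/1024 + 7·x^5/256 - 5·x^4/128 + x^3/16 - x^2/8 + x/2 + 1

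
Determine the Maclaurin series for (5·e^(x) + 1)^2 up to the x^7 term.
107·x^7/168 + 161·x^6/72 + 27·x^5/4 + 205·x^4/12 + 35·x^3 + 55·x^2 + 60·x + 36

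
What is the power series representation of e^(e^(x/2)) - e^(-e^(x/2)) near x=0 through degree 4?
x^4·(-e^(-1)/384 + 5·e/128) + x^3·(-e^(-1)/48 + 5·e/48) + e·x^2/4 + x·(e^(-1)/2 + e/2) - e^(-1) + e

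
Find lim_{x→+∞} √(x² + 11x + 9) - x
This is an ∞ − ∞ indeterminate form.
Multiply and divide by the conjugate √(x²+11x + 9) + x; the x² terms cancel, leaving (11x + 9)/(√(x²+11x + 9)+x) → 11/2.
Limit = 11/2.

Final answer: 11/2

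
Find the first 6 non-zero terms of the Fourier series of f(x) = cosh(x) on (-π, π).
-cos(x)·sinh(π)/π + 2·cos(2·x)·sinh(π)/(5·π) - cos(3·x)·sinh(π)/(5·π) + 2·cos(4·x)·sinh(π)/(17·π) - cos(5·x)·sinh(π)/(13·π) + sinh(π)/π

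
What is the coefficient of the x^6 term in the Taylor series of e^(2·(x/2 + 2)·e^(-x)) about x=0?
5789·e^(4)/720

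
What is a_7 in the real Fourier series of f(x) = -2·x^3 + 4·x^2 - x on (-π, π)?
a_7 = (1/π) ∫_{-π}^{π} f(x)·cos(7x) dx.
Evaluate the integral (use parity and integration by parts as needed): a_7 = -16/49.

Final answer: -16/49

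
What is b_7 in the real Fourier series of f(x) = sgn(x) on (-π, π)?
b_7 = (1/π) ∫_{-π}^{π} f(x)·sin(7x) dx.
Evaluate the integral (use parity and integration by parts as needed): b_7 = 4/(7·π).

Final answer: 4/(7·π)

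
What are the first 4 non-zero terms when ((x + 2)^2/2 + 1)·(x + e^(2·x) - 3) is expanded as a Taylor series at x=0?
19·x^3/2 + 11·x^2 + 5·x - 6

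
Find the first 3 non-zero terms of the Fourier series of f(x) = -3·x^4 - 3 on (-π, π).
(-144 + 24·π^2)·cos(x) + (9 - 6·π^2)·cos(2·x) - 3·π^4/5 - 3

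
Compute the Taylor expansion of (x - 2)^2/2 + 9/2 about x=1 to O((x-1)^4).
5 - (x - 1) + (x - 1)^2/2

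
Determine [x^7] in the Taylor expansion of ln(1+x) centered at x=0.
Expand to order 7: ln(1+x) = x^7/7 - x^6/6 + x^5/5 - x^4/4 + x^3/3 - x^2/2 + x + O(x^8).
The coefficient of x^7 is 1/7.

Final answer: 1/7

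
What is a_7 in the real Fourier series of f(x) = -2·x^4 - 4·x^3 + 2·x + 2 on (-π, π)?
a_7 = (1/π) ∫_{-π}^{π} f(x)·cos(7x) dx.
Evaluate the integral (use parity and integration by parts as needed): a_7 = -96/2401 + 16·π^2/49.

Final answer: -96/2401 + 16·π^2/49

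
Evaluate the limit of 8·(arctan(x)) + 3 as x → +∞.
Evaluate the dominant behaviour as x → +∞; each term tends to a finite value or vanishes.
Limit = 3 + 4·π.

Final answer: 3 + 4·π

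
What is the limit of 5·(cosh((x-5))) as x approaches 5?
Direct substitution at x = 5 gives 5.

Final answer: 5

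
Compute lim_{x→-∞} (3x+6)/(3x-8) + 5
Evaluate the dominant behaviour as x → -∞; each term tends to a finite value or vanishes.
Limit = 6.

Final answer: 6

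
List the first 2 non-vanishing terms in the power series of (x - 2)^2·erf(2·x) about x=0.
-16·x^2/√(π) + 16·x/√(π)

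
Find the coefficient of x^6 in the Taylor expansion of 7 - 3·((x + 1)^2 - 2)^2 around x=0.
Expand to order 6: 7 - 3·((x + 1)^2 - 2)^2 = -3·x^4 - 12·x^3 - 6·x^2 + 12·x + 4 + O(x^7).
The coefficient of x^6 is 0.

Final answer: 0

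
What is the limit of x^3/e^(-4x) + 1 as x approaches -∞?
The quotient is an ∞/∞ indeterminate form as x → -∞.
Compare growth rates of the dominant terms (exponentials ≫ polynomials ≫ logarithms), or apply L'Hôpital's rule; the quotient → 0.
Adding the constant: 0 + 1 = 1. Limit = 1.

Final answer: 1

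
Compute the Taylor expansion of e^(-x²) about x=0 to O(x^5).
x^4/2 - x^2 + 1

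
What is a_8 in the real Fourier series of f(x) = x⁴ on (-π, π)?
a_8 = (1/π) ∫_{-π}^{π} f(x)·cos(8x) dx.
Evaluate the integral (use parity and integration by parts as needed): a_8 = -3/256 + π^2/8.

Final answer: -3/256 + π^2/8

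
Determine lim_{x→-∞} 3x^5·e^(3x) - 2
The product is a 0·∞ indeterminate form at x → -∞.
Rewrite the product as 3x^5 / e^(-3x) (an ∞/∞ form) and apply L'Hôpital, or use the standard hierarchy e^(3|x|) ≫ |x^5| as x → -∞.
The indeterminate product → 0, so the limit = -2.

Final answer: -2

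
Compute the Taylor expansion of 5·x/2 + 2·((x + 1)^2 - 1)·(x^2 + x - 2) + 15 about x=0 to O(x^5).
2·x^4 + 6·x^3 - 11·x/2 + 15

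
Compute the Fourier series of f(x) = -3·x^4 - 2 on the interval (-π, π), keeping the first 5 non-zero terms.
(-144 + 24·π^2)·cos(x) + (9 - 6·π^2)·cos(2·x) + (-16/9 + 8·π^2/3)·cos(3·x) + (9/16 - 3·π^2/2)·cos(4·x) - 3·π^4/5 - 2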